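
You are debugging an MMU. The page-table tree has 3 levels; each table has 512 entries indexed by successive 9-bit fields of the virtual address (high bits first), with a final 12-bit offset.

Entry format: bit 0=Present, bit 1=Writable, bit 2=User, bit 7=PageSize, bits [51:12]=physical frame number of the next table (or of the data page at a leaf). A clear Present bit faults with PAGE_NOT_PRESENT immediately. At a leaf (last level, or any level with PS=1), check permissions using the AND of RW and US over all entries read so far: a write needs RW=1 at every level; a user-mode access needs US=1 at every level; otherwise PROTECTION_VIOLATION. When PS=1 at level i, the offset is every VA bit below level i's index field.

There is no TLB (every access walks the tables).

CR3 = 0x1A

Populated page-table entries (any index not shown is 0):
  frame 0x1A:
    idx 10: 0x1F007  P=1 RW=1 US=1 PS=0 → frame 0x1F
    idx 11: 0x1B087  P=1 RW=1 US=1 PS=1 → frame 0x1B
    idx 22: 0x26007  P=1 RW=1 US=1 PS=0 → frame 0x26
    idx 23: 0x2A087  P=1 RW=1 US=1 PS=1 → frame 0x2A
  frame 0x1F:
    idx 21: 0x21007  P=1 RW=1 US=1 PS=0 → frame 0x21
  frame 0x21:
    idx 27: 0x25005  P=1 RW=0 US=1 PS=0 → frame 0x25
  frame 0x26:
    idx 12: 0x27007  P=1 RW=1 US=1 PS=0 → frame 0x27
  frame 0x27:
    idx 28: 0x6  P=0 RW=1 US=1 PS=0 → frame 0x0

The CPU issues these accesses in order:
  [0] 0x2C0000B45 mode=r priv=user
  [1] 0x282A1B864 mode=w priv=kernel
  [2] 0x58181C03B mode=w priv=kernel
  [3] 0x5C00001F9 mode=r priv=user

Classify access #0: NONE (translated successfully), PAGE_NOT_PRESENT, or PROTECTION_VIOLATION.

Trace:
#0 VA=0x2C0000B45 (r,user):
  [0] read 0x1A idx=11: raw=0x1B087 flags P=1 W=1 U=1 S=1
  ✓ 0x1BB45 (huge @L0)  — 1 lookups
#1 VA=0x282A1B864 (w,kernel):
  [0] read 0x1A idx=10: raw=0x1F007 flags P=1 W=1 U=1 S=0
  [1] read 0x1F idx=21: raw=0x21007 flags P=1 W=1 U=1 S=0
  [2] read 0x21 idx=27: raw=0x25005 flags P=1 W=0 U=1 S=0
  → PROTECTION_VIOLATION  (3 entries read)
#2 VA=0x58181C03B (w,kernel):
  [0] read 0x1A idx=22: raw=0x26007 flags P=1 W=1 U=1 S=0
  [1] read 0x26 idx=12: raw=0x27007 flags P=1 W=1 U=1 S=0
  [2] read 0x27 idx=28: raw=0x6 flags P=0 W=1 U=1 S=0
  → PAGE_NOT_PRESENT  (3 entries read)
#3 VA=0x5C00001F9 (r,user):
  [0] read 0x1A idx=23: raw=0x2A087 flags P=1 W=1 U=1 S=1
  ✓ 0x2A1F9 (huge @L0)  — 1 lookups

Access #0 fault: NONE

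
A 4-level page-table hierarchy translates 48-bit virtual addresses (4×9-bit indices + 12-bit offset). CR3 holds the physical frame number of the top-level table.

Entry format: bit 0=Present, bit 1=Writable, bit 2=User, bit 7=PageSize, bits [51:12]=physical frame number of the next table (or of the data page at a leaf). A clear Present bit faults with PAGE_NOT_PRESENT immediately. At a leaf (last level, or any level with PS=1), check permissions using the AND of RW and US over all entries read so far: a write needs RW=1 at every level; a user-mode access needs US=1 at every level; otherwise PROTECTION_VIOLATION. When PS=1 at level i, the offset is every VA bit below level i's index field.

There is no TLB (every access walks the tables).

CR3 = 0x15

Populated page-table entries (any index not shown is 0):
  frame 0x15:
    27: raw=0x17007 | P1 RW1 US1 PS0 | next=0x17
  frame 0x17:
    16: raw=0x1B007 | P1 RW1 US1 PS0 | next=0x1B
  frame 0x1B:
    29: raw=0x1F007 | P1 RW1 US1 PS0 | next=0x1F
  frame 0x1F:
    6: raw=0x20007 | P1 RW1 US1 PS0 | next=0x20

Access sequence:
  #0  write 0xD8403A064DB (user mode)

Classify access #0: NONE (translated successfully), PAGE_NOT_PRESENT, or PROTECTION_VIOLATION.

Trace:
#0 VA=0xD8403A064DB (w,user):
  L0: frame=0x15 idx=27 entry=0x17007 [P=1 RW=1 US=1 PS=0]
  L1: frame=0x17 idx=16 entry=0x1B007 [P=1 RW=1 US=1 PS=0]
  L2: frame=0x1B idx=29 entry=0x1F007 [P=1 RW=1 US=1 PS=0]
  L3: frame=0x1F idx=6 entry=0x20007 [P=1 RW=1 US=1 PS=0]
  ✓ 0x204DB  — 4 lookups

Access #0 fault: NONE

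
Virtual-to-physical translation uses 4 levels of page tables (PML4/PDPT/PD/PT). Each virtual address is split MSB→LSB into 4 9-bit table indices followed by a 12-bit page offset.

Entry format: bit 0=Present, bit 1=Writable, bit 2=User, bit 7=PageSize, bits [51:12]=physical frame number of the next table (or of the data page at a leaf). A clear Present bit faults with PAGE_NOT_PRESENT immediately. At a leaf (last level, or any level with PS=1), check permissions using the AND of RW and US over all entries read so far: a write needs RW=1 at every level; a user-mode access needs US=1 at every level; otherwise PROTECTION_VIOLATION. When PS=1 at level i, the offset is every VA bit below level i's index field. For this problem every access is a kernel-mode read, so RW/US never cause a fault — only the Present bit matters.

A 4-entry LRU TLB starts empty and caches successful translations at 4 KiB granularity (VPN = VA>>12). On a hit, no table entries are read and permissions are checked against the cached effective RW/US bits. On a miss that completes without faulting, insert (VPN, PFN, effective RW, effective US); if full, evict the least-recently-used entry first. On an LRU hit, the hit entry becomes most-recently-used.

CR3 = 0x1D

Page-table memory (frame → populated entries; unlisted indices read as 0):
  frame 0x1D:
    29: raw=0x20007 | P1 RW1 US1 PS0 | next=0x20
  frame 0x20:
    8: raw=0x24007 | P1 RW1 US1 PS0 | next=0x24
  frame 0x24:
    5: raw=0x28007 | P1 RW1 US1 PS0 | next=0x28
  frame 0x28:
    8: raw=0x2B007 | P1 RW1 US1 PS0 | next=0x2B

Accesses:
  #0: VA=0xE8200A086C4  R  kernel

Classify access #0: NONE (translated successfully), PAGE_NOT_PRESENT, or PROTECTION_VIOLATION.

Walk each access:
#0 VA=0xE8200A086C4 (r,kernel):
  [0] read 0x1D idx=29: raw=0x20007 flags P=1 W=1 U=1 S=0
  [1] read 0x20 idx=8: raw=0x24007 flags P=1 W=1 U=1 S=0
  [2] read 0x24 idx=5: raw=0x28007 flags P=1 W=1 U=1 S=0
  [3] read 0x28 idx=8: raw=0x2B007 flags P=1 W=1 U=1 S=0
  ✓ 0x2B6C4  — 4 lookups

Access #0 fault: NONE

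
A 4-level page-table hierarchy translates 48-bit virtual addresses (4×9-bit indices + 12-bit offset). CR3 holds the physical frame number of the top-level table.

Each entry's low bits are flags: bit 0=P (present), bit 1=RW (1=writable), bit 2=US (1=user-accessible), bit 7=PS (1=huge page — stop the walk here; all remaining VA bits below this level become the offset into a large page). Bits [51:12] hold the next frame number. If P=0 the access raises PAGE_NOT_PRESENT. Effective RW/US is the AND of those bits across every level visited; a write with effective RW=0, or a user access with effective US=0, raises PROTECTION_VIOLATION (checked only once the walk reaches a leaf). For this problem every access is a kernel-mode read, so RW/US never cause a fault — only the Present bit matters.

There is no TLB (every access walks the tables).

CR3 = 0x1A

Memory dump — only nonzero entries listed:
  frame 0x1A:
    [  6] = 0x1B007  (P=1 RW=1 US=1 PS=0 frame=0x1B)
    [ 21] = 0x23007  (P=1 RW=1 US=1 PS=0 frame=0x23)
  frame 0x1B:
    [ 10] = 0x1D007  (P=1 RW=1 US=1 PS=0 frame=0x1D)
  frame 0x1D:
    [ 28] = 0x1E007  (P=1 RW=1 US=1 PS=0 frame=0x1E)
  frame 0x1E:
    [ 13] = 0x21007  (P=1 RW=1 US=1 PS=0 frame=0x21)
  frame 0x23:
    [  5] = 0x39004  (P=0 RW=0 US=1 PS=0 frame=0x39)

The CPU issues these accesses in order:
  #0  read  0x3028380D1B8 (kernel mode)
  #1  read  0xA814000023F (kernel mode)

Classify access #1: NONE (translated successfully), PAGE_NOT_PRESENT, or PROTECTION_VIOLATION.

Per-access translation:
#0 VA=0x3028380D1B8 (r,kernel):
  [0] read 0x1A idx=6: raw=0x1B007 flags P=1 W=1 U=1 S=0
  [1] read 0x1B idx=10: raw=0x1D007 flags P=1 W=1 U=1 S=0
  [2] read 0x1D idx=28: raw=0x1E007 flags P=1 W=1 U=1 S=0
  [3] read 0x1E idx=13: raw=0x21007 flags P=1 W=1 U=1 S=0
  → PA=0x211B8  (4 entries read)
#1 VA=0xA814000023F (r,kernel):
  [0] read 0x1A idx=21: raw=0x23007 flags P=1 W=1 U=1 S=0
  [1] read 0x23 idx=5: raw=0x39004 flags P=0 W=0 U=1 S=0
  ⇒ fault: PAGE_NOT_PRESENT  — 2 lookups

Access #1 fault: PAGE_NOT_PRESENT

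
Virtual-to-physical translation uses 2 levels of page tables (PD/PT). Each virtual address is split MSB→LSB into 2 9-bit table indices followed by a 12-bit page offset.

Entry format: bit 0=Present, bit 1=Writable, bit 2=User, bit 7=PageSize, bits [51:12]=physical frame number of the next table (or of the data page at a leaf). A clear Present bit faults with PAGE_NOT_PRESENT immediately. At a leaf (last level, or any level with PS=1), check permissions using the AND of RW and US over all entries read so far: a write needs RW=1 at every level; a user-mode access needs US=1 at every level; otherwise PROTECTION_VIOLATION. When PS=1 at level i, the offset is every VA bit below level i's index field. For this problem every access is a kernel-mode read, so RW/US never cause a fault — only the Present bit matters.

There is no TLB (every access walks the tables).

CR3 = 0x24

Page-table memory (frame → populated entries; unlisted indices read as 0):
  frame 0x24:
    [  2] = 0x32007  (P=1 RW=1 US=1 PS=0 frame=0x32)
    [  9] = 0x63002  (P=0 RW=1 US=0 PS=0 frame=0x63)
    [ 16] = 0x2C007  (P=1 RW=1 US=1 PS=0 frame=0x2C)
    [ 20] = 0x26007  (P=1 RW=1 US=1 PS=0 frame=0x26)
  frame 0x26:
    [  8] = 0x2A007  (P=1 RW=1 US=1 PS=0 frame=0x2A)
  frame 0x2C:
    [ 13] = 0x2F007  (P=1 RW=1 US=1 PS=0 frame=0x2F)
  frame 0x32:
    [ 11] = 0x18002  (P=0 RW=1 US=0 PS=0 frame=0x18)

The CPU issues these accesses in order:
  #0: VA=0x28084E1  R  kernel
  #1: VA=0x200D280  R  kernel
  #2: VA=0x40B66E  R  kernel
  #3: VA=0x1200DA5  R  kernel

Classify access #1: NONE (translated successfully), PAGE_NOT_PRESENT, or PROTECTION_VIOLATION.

Trace:
#0 VA=0x28084E1 (r,kernel):
  [0] read 0x24 idx=20: raw=0x26007 flags P=1 W=1 U=1 S=0
  [1] read 0x26 idx=8: raw=0x2A007 flags P=1 W=1 U=1 S=0
  ✓ 0x2A4E1  — 2 lookups
#1 VA=0x200D280 (r,kernel):
  [0] read 0x24 idx=16: raw=0x2C007 flags P=1 W=1 U=1 S=0
  [1] read 0x2C idx=13: raw=0x2F007 flags P=1 W=1 U=1 S=0
  ✓ 0x2F280  — 2 lookups
#2 VA=0x40B66E (r,kernel):
  [0] read 0x24 idx=2: raw=0x32007 flags P=1 W=1 U=1 S=0
  [1] read 0x32 idx=11: raw=0x18002 flags P=0 W=1 U=0 S=0
  → PAGE_NOT_PRESENT  (2 entries read)
#3 VA=0x1200DA5 (r,kernel):
  [0] read 0x24 idx=9: raw=0x63002 flags P=0 W=1 U=0 S=0
  → PAGE_NOT_PRESENT  (1 entries read)

Access #1 fault: NONE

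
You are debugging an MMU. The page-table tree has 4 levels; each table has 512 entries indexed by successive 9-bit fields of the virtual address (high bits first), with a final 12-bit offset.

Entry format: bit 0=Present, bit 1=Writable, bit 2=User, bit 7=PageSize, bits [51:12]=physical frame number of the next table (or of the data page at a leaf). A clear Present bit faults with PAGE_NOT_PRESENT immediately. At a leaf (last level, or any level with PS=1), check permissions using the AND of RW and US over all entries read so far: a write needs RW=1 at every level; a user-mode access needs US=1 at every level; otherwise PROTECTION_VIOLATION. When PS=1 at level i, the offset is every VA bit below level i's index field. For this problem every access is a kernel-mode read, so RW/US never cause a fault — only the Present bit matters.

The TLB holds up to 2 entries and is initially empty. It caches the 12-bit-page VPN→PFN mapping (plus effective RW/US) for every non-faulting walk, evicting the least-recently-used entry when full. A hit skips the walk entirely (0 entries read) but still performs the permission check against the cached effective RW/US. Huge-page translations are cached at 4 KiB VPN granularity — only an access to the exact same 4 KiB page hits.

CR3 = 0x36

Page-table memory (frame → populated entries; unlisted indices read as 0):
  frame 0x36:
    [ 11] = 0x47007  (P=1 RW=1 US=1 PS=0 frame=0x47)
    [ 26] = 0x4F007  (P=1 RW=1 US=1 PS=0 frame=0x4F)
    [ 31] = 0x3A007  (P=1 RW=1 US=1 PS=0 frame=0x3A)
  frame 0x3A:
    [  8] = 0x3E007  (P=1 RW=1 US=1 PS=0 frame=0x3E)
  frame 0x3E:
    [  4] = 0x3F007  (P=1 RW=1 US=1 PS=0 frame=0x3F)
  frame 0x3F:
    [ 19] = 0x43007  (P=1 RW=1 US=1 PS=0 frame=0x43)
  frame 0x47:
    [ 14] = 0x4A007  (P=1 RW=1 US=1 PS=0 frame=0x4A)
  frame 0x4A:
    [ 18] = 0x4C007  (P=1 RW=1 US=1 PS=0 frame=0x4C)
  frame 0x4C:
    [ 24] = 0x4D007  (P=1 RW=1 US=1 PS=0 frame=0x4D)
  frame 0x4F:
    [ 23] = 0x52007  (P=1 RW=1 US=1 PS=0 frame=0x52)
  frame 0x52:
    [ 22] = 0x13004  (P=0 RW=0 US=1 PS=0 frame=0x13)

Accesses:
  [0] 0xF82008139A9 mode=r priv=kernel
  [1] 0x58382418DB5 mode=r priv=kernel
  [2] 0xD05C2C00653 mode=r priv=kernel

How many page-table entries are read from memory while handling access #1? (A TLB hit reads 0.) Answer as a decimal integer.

Walk each access:
#0 VA=0xF82008139A9 (r,kernel):
  [0] read 0x36 idx=31: raw=0x3A007 flags P=1 W=1 U=1 S=0
  [1] read 0x3A idx=8: raw=0x3E007 flags P=1 W=1 U=1 S=0
  [2] read 0x3E idx=4: raw=0x3F007 flags P=1 W=1 U=1 S=0
  [3] read 0x3F idx=19: raw=0x43007 flags P=1 W=1 U=1 S=0
  ✓ 0x439A9  — 4 lookups
#1 VA=0x58382418DB5 (r,kernel):
  [0] read 0x36 idx=11: raw=0x47007 flags P=1 W=1 U=1 S=0
  [1] read 0x47 idx=14: raw=0x4A007 flags P=1 W=1 U=1 S=0
  [2] read 0x4A idx=18: raw=0x4C007 flags P=1 W=1 U=1 S=0
  [3] read 0x4C idx=24: raw=0x4D007 flags P=1 W=1 U=1 S=0
  ✓ 0x4DDB5  — 4 lookups
#2 VA=0xD05C2C00653 (r,kernel):
  [0] read 0x36 idx=26: raw=0x4F007 flags P=1 W=1 U=1 S=0
  [1] read 0x4F idx=23: raw=0x52007 flags P=1 W=1 U=1 S=0
  [2] read 0x52 idx=22: raw=0x13004 flags P=0 W=0 U=1 S=0
  ⇒ fault: PAGE_NOT_PRESENT  — 3 lookups

Entries read for #1: 4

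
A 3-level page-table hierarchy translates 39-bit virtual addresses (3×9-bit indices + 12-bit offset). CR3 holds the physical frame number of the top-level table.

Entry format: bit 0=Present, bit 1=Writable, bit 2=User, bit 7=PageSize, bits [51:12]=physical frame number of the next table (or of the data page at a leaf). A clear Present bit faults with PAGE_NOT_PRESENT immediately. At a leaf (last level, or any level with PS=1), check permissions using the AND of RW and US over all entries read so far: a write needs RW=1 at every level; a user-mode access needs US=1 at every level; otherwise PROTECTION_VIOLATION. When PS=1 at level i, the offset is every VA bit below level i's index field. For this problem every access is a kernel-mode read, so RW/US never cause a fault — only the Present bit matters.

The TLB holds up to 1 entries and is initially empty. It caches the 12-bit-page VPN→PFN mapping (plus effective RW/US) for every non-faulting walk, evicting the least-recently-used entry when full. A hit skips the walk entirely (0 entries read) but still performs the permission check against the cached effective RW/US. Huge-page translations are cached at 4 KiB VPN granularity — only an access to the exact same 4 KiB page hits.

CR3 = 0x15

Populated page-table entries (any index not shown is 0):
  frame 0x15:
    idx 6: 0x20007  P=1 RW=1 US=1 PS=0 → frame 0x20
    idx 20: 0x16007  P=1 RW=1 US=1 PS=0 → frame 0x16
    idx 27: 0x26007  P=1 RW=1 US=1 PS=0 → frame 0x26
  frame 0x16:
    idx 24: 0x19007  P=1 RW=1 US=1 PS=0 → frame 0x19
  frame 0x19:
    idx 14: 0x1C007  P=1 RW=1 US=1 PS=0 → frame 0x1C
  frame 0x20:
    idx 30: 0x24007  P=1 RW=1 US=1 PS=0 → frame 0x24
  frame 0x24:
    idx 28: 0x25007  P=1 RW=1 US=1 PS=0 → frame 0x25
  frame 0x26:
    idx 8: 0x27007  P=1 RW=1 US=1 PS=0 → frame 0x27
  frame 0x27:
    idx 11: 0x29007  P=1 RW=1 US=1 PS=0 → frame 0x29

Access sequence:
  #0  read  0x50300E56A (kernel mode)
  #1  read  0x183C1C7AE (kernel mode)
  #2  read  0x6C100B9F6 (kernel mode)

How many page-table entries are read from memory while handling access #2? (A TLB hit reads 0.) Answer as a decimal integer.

Per-access translation:
#0 VA=0x50300E56A (r,kernel):
  lvl0: tbl 0x15, slot 20 ⇒ 0x16007 (P1/RW1/US1/PS0)
  lvl1: tbl 0x16, slot 24 ⇒ 0x19007 (P1/RW1/US1/PS0)
  lvl2: tbl 0x19, slot 14 ⇒ 0x1C007 (P1/RW1/US1/PS0)
  ✓ 0x1C56A  — 3 lookups
#1 VA=0x183C1C7AE (r,kernel):
  lvl0: tbl 0x15, slot 6 ⇒ 0x20007 (P1/RW1/US1/PS0)
  lvl1: tbl 0x20, slot 30 ⇒ 0x24007 (P1/RW1/US1/PS0)
  lvl2: tbl 0x24, slot 28 ⇒ 0x25007 (P1/RW1/US1/PS0)
  ✓ 0x257AE  — 3 lookups
#2 VA=0x6C100B9F6 (r,kernel):
  lvl0: tbl 0x15, slot 27 ⇒ 0x26007 (P1/RW1/US1/PS0)
  lvl1: tbl 0x26, slot 8 ⇒ 0x27007 (P1/RW1/US1/PS0)
  lvl2: tbl 0x27, slot 11 ⇒ 0x29007 (P1/RW1/US1/PS0)
  ✓ 0x299F6  — 3 lookups

Entries read for #2: 3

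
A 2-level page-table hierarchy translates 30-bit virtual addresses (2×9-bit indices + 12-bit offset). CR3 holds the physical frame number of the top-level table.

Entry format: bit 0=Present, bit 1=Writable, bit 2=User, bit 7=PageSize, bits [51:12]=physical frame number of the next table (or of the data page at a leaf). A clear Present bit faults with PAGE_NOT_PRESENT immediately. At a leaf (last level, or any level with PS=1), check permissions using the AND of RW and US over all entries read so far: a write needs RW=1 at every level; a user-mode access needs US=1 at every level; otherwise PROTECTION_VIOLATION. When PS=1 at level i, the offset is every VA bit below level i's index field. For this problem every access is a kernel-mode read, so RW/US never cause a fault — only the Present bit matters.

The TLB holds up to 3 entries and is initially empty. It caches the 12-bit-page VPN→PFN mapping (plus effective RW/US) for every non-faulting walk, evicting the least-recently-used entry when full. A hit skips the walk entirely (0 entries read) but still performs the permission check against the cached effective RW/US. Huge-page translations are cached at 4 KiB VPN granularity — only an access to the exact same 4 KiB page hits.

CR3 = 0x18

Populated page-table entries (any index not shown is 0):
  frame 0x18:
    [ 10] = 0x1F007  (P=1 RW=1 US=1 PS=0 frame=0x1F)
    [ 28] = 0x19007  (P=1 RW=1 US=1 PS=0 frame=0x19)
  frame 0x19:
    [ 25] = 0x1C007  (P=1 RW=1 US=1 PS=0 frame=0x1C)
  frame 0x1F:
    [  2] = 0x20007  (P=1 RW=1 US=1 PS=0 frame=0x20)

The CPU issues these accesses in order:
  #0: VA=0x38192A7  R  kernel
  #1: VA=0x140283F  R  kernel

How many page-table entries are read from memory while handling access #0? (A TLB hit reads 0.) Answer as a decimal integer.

Walk each access:
#0 VA=0x38192A7 (r,kernel):
  [0] read 0x18 idx=28: raw=0x19007 flags P=1 W=1 U=1 S=0
  [1] read 0x19 idx=25: raw=0x1C007 flags P=1 W=1 U=1 S=0
  ⇒ phys 0x1C2A7  [2 reads]
#1 VA=0x140283F (r,kernel):
  [0] read 0x18 idx=10: raw=0x1F007 flags P=1 W=1 U=1 S=0
  [1] read 0x1F idx=2: raw=0x20007 flags P=1 W=1 U=1 S=0
  ⇒ phys 0x2083F  [2 reads]

Entries read for #0: 2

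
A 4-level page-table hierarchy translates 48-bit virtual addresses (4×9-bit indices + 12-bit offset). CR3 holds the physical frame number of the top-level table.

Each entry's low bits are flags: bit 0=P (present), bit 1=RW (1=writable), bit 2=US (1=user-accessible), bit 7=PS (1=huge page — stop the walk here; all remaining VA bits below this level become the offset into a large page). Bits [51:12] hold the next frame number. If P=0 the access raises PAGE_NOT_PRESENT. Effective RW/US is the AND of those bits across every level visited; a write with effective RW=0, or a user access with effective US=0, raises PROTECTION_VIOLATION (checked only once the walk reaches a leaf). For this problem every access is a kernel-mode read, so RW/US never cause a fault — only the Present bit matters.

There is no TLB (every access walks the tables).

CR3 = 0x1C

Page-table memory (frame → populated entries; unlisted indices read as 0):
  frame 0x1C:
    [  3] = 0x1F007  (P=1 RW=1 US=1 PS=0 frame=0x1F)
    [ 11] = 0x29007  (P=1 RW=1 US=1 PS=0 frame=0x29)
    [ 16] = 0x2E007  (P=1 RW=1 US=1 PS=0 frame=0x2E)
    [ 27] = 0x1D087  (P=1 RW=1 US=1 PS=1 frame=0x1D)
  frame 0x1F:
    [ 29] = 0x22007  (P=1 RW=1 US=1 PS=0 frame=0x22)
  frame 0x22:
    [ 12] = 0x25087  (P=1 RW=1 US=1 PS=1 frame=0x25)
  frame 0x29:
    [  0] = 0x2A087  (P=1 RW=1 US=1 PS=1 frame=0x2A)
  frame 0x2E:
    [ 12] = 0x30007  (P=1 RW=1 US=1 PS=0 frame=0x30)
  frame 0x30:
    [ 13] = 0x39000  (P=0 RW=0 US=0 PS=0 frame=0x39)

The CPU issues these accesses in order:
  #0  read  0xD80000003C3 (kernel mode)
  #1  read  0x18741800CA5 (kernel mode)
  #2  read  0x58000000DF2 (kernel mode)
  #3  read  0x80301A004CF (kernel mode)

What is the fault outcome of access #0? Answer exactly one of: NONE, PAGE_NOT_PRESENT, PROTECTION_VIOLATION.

Per-access translation:
#0 VA=0xD80000003C3 (r,kernel):
  lvl0: tbl 0x1C, slot 27 ⇒ 0x1D087 (P1/RW1/US1/PS1)
  → PA=0x1D3C3 (huge @L0)  (1 entries read)
#1 VA=0x18741800CA5 (r,kernel):
  lvl0: tbl 0x1C, slot 3 ⇒ 0x1F007 (P1/RW1/US1/PS0)
  lvl1: tbl 0x1F, slot 29 ⇒ 0x22007 (P1/RW1/US1/PS0)
  lvl2: tbl 0x22, slot 12 ⇒ 0x25087 (P1/RW1/US1/PS1)
  → PA=0x25CA5 (huge @L2)  (3 entries read)
#2 VA=0x58000000DF2 (r,kernel):
  lvl0: tbl 0x1C, slot 11 ⇒ 0x29007 (P1/RW1/US1/PS0)
  lvl1: tbl 0x29, slot 0 ⇒ 0x2A087 (P1/RW1/US1/PS1)
  → PA=0x2ADF2 (huge @L1)  (2 entries read)
#3 VA=0x80301A004CF (r,kernel):
  lvl0: tbl 0x1C, slot 16 ⇒ 0x2E007 (P1/RW1/US1/PS0)
  lvl1: tbl 0x2E, slot 12 ⇒ 0x30007 (P1/RW1/US1/PS0)
  lvl2: tbl 0x30, slot 13 ⇒ 0x39000 (P0/RW0/US0/PS0)
  ✗ PAGE_NOT_PRESENT  [3 reads]

Access #0 fault: NONE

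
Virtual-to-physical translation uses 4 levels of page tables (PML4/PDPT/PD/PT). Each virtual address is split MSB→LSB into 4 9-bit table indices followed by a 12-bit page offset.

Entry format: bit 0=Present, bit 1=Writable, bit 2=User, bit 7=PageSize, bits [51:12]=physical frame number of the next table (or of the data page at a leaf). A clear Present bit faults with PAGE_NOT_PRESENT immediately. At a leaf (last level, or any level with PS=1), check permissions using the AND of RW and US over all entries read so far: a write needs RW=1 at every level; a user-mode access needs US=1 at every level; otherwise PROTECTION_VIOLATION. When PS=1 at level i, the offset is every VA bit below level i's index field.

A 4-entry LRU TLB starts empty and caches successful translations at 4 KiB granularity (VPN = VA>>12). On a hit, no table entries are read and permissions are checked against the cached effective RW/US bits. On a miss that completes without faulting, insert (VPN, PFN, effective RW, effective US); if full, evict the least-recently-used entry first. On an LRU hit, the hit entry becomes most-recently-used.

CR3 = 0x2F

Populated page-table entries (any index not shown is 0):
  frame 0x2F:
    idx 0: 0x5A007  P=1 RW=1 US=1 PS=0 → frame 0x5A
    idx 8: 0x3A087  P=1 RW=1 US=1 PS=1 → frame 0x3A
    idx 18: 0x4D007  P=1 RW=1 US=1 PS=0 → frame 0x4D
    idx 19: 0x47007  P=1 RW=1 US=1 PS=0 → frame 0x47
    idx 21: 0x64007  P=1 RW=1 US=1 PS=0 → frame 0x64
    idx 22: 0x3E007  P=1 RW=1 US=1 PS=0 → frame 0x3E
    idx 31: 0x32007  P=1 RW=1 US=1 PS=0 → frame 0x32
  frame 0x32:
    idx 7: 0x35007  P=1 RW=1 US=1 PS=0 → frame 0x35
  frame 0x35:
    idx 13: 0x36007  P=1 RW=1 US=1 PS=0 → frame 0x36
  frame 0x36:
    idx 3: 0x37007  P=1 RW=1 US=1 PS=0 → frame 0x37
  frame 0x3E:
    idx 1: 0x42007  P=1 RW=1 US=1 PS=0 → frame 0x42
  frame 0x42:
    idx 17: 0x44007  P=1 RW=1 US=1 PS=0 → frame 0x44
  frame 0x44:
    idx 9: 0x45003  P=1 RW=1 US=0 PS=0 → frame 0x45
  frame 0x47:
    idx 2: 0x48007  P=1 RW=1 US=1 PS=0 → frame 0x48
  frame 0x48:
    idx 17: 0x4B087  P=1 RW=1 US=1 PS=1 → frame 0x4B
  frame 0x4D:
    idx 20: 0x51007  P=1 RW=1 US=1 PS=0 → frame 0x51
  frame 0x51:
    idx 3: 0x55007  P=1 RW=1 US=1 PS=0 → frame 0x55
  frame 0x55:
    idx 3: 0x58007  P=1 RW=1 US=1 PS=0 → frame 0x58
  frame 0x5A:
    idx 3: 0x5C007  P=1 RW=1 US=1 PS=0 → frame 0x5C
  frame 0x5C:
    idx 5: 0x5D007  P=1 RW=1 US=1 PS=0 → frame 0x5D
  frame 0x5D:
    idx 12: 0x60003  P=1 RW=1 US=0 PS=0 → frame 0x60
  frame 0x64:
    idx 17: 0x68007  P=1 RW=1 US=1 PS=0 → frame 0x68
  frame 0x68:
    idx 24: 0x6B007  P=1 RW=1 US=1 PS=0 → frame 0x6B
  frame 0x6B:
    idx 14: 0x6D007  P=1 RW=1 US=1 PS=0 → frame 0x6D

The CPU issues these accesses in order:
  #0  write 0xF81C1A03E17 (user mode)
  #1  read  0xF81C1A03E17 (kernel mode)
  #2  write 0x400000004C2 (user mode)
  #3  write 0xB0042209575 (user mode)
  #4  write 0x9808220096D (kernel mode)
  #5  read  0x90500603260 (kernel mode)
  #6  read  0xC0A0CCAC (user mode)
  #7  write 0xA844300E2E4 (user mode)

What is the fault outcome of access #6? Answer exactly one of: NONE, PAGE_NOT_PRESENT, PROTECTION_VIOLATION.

Walk each access:
#0 VA=0xF81C1A03E17 (w,user):
  [0] read 0x2F idx=31: raw=0x32007 flags P=1 W=1 U=1 S=0
  [1] read 0x32 idx=7: raw=0x35007 flags P=1 W=1 U=1 S=0
  [2] read 0x35 idx=13: raw=0x36007 flags P=1 W=1 U=1 S=0
  [3] read 0x36 idx=3: raw=0x37007 flags P=1 W=1 U=1 S=0
  → PA=0x37E17  (4 entries read)
#1 VA=0xF81C1A03E17 (r,kernel):
  TLB hit vpn=0xF81C1A03 → PA=0x37E17
#2 VA=0x400000004C2 (w,user):
  [0] read 0x2F idx=8: raw=0x3A087 flags P=1 W=1 U=1 S=1
  → PA=0x3A4C2 (huge @L0)  (1 entries read)
#3 VA=0xB0042209575 (w,user):
  [0] read 0x2F idx=22: raw=0x3E007 flags P=1 W=1 U=1 S=0
  [1] read 0x3E idx=1: raw=0x42007 flags P=1 W=1 U=1 S=0
  [2] read 0x42 idx=17: raw=0x44007 flags P=1 W=1 U=1 S=0
  [3] read 0x44 idx=9: raw=0x45003 flags P=1 W=1 U=0 S=0
  ⇒ fault: PROTECTION_VIOLATION  — 4 lookups
#4 VA=0x9808220096D (w,kernel):
  [0] read 0x2F idx=19: raw=0x47007 flags P=1 W=1 U=1 S=0
  [1] read 0x47 idx=2: raw=0x48007 flags P=1 W=1 U=1 S=0
  [2] read 0x48 idx=17: raw=0x4B087 flags P=1 W=1 U=1 S=1
  → PA=0x4B96D (huge @L2)  (3 entries read)
#5 VA=0x90500603260 (r,kernel):
  [0] read 0x2F idx=18: raw=0x4D007 flags P=1 W=1 U=1 S=0
  [1] read 0x4D idx=20: raw=0x51007 flags P=1 W=1 U=1 S=0
  [2] read 0x51 idx=3: raw=0x55007 flags P=1 W=1 U=1 S=0
  [3] read 0x55 idx=3: raw=0x58007 flags P=1 W=1 U=1 S=0
  → PA=0x58260  (4 entries read)
#6 VA=0xC0A0CCAC (r,user):
  [0] read 0x2F idx=0: raw=0x5A007 flags P=1 W=1 U=1 S=0
  [1] read 0x5A idx=3: raw=0x5C007 flags P=1 W=1 U=1 S=0
  [2] read 0x5C idx=5: raw=0x5D007 flags P=1 W=1 U=1 S=0
  [3] read 0x5D idx=12: raw=0x60003 flags P=1 W=1 U=0 S=0
  ⇒ fault: PROTECTION_VIOLATION  — 4 lookups
#7 VA=0xA844300E2E4 (w,user):
  [0] read 0x2F idx=21: raw=0x64007 flags P=1 W=1 U=1 S=0
  [1] read 0x64 idx=17: raw=0x68007 flags P=1 W=1 U=1 S=0
  [2] read 0x68 idx=24: raw=0x6B007 flags P=1 W=1 U=1 S=0
  [3] read 0x6B idx=14: raw=0x6D007 flags P=1 W=1 U=1 S=0
  → PA=0x6D2E4  (4 entries read)

Access #6 fault: PROTECTION_VIOLATION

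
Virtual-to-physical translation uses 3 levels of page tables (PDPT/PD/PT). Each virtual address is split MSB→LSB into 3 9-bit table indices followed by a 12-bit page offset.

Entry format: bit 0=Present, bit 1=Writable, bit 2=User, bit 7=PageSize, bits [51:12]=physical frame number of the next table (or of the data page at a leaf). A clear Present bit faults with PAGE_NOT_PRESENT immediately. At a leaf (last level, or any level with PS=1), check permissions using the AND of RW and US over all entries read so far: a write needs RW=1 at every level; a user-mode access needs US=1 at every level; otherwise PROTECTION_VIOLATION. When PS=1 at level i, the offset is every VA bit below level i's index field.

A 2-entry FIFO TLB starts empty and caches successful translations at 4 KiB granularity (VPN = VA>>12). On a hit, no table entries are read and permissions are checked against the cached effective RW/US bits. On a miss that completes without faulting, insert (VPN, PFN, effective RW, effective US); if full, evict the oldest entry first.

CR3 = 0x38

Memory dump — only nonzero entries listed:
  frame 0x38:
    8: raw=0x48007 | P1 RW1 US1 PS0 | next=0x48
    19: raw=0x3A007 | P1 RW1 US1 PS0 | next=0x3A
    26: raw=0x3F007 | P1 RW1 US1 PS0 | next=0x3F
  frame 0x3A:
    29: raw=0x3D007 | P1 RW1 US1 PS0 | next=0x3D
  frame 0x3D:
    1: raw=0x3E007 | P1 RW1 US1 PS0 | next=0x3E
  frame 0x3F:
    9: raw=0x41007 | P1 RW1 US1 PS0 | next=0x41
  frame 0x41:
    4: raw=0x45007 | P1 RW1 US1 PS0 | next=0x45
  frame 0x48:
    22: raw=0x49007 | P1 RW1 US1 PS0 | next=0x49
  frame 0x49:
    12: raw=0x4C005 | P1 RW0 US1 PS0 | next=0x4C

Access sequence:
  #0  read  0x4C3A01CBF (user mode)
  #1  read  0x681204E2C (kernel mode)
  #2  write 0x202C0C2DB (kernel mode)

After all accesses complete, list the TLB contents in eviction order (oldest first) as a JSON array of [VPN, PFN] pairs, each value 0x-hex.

Trace:
#0 VA=0x4C3A01CBF (r,user):
  L0 @0x38[19] → 0x3A007  P=1,RW=1,US=1,PS=0
  L1 @0x3A[29] → 0x3D007  P=1,RW=1,US=1,PS=0
  L2 @0x3D[1] → 0x3E007  P=1,RW=1,US=1,PS=0
  → PA=0x3ECBF  (3 entries read)
#1 VA=0x681204E2C (r,kernel):
  L0 @0x38[26] → 0x3F007  P=1,RW=1,US=1,PS=0
  L1 @0x3F[9] → 0x41007  P=1,RW=1,US=1,PS=0
  L2 @0x41[4] → 0x45007  P=1,RW=1,US=1,PS=0
  → PA=0x45E2C  (3 entries read)
#2 VA=0x202C0C2DB (w,kernel):
  L0 @0x38[8] → 0x48007  P=1,RW=1,US=1,PS=0
  L1 @0x48[22] → 0x49007  P=1,RW=1,US=1,PS=0
  L2 @0x49[12] → 0x4C005  P=1,RW=0,US=1,PS=0
  ⇒ fault: PROTECTION_VIOLATION  — 3 lookups

TLB: [["0x4C3A01", "0x3E"], ["0x681204", "0x45"]]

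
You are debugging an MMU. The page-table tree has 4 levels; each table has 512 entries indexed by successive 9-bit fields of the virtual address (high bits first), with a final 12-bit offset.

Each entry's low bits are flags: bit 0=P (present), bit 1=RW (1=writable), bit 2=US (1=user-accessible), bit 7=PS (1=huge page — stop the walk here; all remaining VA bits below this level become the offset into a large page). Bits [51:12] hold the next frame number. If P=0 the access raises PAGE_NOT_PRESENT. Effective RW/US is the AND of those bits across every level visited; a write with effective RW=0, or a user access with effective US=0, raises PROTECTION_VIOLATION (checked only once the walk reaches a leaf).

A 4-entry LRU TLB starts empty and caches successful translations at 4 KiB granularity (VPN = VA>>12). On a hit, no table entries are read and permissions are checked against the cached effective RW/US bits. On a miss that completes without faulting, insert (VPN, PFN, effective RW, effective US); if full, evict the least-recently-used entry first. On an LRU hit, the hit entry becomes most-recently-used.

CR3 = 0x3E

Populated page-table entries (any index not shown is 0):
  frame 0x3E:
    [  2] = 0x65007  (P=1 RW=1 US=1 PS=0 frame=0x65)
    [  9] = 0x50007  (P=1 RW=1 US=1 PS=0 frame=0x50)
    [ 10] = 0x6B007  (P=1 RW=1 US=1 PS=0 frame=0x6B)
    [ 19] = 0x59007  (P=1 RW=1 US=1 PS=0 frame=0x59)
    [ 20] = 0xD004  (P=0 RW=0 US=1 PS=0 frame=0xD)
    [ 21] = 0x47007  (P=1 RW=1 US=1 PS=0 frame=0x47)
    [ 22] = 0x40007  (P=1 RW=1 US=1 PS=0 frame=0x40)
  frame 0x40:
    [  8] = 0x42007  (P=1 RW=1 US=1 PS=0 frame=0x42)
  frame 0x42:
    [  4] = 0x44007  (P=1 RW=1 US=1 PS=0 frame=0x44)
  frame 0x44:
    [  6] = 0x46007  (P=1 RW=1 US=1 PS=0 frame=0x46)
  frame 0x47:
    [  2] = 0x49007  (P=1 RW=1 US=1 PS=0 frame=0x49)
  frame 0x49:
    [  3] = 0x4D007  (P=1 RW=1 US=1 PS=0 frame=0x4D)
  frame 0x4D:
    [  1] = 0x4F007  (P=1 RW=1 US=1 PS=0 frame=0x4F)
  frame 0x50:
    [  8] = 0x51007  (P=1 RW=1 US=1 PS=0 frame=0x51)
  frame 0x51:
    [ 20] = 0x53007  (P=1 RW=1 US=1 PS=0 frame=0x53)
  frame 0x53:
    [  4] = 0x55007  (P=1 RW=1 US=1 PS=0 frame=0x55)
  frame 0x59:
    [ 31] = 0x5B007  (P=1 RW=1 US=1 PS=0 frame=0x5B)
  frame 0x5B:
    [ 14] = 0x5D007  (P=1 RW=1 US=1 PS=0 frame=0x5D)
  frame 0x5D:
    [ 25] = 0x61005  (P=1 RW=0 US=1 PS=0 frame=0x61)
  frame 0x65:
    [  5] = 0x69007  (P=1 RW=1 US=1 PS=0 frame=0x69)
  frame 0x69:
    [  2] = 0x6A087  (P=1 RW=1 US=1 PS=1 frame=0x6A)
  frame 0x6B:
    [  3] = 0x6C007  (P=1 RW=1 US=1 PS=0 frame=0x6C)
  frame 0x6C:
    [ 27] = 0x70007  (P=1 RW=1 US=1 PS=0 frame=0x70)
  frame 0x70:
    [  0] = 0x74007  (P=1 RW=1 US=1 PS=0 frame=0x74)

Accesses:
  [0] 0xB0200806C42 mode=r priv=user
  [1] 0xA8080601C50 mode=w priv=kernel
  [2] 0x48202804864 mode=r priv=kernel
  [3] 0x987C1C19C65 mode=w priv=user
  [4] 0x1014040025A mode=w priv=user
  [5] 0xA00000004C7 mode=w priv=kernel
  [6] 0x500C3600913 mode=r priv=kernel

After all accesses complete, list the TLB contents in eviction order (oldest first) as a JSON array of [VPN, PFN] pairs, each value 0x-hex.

Per-access translation:
#0 VA=0xB0200806C42 (r,user):
  L0 @0x3E[22] → 0x40007  P=1,RW=1,US=1,PS=0
  L1 @0x40[8] → 0x42007  P=1,RW=1,US=1,PS=0
  L2 @0x42[4] → 0x44007  P=1,RW=1,US=1,PS=0
  L3 @0x44[6] → 0x46007  P=1,RW=1,US=1,PS=0
  ✓ 0x46C42  — 4 lookups
#1 VA=0xA8080601C50 (w,kernel):
  L0 @0x3E[21] → 0x47007  P=1,RW=1,US=1,PS=0
  L1 @0x47[2] → 0x49007  P=1,RW=1,US=1,PS=0
  L2 @0x49[3] → 0x4D007  P=1,RW=1,US=1,PS=0
  L3 @0x4D[1] → 0x4F007  P=1,RW=1,US=1,PS=0
  ✓ 0x4FC50  — 4 lookups
#2 VA=0x48202804864 (r,kernel):
  L0 @0x3E[9] → 0x50007  P=1,RW=1,US=1,PS=0
  L1 @0x50[8] → 0x51007  P=1,RW=1,US=1,PS=0
  L2 @0x51[20] → 0x53007  P=1,RW=1,US=1,PS=0
  L3 @0x53[4] → 0x55007  P=1,RW=1,US=1,PS=0
  ✓ 0x55864  — 4 lookups
#3 VA=0x987C1C19C65 (w,user):
  L0 @0x3E[19] → 0x59007  P=1,RW=1,US=1,PS=0
  L1 @0x59[31] → 0x5B007  P=1,RW=1,US=1,PS=0
  L2 @0x5B[14] → 0x5D007  P=1,RW=1,US=1,PS=0
  L3 @0x5D[25] → 0x61005  P=1,RW=0,US=1,PS=0
  ✗ PROTECTION_VIOLATION  [4 reads]
#4 VA=0x1014040025A (w,user):
  L0 @0x3E[2] → 0x65007  P=1,RW=1,US=1,PS=0
  L1 @0x65[5] → 0x69007  P=1,RW=1,US=1,PS=0
  L2 @0x69[2] → 0x6A087  P=1,RW=1,US=1,PS=1
  ✓ 0x6A25A (huge @L2)  — 3 lookups
#5 VA=0xA00000004C7 (w,kernel):
  L0 @0x3E[20] → 0xD004  P=0,RW=0,US=1,PS=0
  ✗ PAGE_NOT_PRESENT  [1 reads]
#6 VA=0x500C3600913 (r,kernel):
  L0 @0x3E[10] → 0x6B007  P=1,RW=1,US=1,PS=0
  L1 @0x6B[3] → 0x6C007  P=1,RW=1,US=1,PS=0
  L2 @0x6C[27] → 0x70007  P=1,RW=1,US=1,PS=0
  L3 @0x70[0] → 0x74007  P=1,RW=1,US=1,PS=0
  ✓ 0x74913  — 4 lookups

TLB: [["0xA8080601", "0x4F"], ["0x48202804", "0x55"], ["0x10140400", "0x6A"], ["0x500C3600", "0x74"]]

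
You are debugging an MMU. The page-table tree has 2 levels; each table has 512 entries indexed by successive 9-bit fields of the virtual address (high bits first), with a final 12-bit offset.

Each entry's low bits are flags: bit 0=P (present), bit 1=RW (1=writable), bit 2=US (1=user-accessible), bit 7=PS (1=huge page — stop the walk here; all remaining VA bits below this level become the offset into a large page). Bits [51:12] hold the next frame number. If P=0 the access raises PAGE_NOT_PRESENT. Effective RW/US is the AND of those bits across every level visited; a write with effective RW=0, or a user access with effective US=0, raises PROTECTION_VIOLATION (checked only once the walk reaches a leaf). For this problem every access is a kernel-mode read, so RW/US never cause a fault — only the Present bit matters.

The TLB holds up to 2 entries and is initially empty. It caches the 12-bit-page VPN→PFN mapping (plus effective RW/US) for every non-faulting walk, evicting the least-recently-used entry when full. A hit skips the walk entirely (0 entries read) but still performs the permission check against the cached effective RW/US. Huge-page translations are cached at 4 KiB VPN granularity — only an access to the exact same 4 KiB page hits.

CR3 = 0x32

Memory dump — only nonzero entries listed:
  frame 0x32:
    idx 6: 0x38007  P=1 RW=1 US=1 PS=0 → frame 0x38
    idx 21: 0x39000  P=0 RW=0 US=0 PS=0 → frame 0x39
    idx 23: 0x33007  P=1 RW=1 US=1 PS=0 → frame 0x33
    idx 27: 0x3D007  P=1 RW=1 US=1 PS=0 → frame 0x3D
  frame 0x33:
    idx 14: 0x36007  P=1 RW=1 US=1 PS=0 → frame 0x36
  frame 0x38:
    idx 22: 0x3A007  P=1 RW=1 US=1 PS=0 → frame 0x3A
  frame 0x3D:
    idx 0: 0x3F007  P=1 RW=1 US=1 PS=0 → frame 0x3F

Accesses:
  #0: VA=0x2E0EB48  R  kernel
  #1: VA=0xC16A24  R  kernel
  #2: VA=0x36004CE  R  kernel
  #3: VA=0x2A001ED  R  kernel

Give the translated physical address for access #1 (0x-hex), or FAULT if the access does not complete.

Walk each access:
#0 VA=0x2E0EB48 (r,kernel):
  L0: frame=0x32 idx=23 entry=0x33007 [P=1 RW=1 US=1 PS=0]
  L1: frame=0x33 idx=14 entry=0x36007 [P=1 RW=1 US=1 PS=0]
  → PA=0x36B48  (2 entries read)
#1 VA=0xC16A24 (r,kernel):
  L0: frame=0x32 idx=6 entry=0x38007 [P=1 RW=1 US=1 PS=0]
  L1: frame=0x38 idx=22 entry=0x3A007 [P=1 RW=1 US=1 PS=0]
  → PA=0x3AA24  (2 entries read)
#2 VA=0x36004CE (r,kernel):
  L0: frame=0x32 idx=27 entry=0x3D007 [P=1 RW=1 US=1 PS=0]
  L1: frame=0x3D idx=0 entry=0x3F007 [P=1 RW=1 US=1 PS=0]
  → PA=0x3F4CE  (2 entries read)
#3 VA=0x2A001ED (r,kernel):
  L0: frame=0x32 idx=21 entry=0x39000 [P=0 RW=0 US=0 PS=0]
  ⇒ fault: PAGE_NOT_PRESENT  — 1 lookups

Access #1 PA: 0x3AA24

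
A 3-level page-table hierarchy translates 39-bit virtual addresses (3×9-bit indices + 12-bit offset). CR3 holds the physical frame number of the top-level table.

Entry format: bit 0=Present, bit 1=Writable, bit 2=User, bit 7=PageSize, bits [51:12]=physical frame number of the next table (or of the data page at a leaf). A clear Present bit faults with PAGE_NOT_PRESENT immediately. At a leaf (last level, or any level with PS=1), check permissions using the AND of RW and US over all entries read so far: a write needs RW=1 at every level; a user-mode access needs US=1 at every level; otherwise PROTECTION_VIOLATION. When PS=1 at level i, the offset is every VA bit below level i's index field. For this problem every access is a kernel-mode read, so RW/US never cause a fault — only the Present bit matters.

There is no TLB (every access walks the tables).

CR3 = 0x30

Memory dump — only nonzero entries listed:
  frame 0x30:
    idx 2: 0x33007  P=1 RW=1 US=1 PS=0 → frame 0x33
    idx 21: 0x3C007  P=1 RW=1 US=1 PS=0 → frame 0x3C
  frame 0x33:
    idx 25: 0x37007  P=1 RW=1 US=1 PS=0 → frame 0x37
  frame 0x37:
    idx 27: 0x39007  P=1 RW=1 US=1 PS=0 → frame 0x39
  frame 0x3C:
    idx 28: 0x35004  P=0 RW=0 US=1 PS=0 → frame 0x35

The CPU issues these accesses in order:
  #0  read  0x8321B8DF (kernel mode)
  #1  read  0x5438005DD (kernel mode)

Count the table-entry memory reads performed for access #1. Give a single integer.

Per-access translation:
#0 VA=0x8321B8DF (r,kernel):
  lvl0: tbl 0x30, slot 2 ⇒ 0x33007 (P1/RW1/US1/PS0)
  lvl1: tbl 0x33, slot 25 ⇒ 0x37007 (P1/RW1/US1/PS0)
  lvl2: tbl 0x37, slot 27 ⇒ 0x39007 (P1/RW1/US1/PS0)
  → PA=0x398DF  (3 entries read)
#1 VA=0x5438005DD (r,kernel):
  lvl0: tbl 0x30, slot 21 ⇒ 0x3C007 (P1/RW1/US1/PS0)
  lvl1: tbl 0x3C, slot 28 ⇒ 0x35004 (P0/RW0/US1/PS0)
  → PAGE_NOT_PRESENT  (2 entries read)

Entries read for #1: 2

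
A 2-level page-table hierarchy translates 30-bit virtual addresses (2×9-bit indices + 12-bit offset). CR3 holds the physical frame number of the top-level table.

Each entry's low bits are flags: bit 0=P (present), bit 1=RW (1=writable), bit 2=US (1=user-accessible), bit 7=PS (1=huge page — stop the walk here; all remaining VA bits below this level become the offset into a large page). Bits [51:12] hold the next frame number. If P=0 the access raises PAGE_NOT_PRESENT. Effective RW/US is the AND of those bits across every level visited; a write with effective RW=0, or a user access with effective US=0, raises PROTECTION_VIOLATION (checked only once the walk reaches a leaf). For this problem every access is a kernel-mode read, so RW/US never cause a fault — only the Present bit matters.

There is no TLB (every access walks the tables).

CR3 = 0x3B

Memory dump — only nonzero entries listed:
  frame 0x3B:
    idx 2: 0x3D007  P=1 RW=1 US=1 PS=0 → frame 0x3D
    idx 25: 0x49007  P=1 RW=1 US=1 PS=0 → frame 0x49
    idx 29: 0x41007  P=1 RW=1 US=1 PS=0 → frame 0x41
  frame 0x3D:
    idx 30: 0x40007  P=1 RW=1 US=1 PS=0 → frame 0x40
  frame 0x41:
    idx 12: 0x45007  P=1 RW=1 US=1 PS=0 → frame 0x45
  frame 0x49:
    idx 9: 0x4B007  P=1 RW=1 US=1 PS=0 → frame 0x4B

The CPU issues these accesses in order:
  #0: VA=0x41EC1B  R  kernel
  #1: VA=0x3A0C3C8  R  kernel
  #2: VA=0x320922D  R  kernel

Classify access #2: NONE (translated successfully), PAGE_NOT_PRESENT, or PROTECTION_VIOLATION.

Per-access translation:
#0 VA=0x41EC1B (r,kernel):
  [0] read 0x3B idx=2: raw=0x3D007 flags P=1 W=1 U=1 S=0
  [1] read 0x3D idx=30: raw=0x40007 flags P=1 W=1 U=1 S=0
  ✓ 0x40C1B  — 2 lookups
#1 VA=0x3A0C3C8 (r,kernel):
  [0] read 0x3B idx=29: raw=0x41007 flags P=1 W=1 U=1 S=0
  [1] read 0x41 idx=12: raw=0x45007 flags P=1 W=1 U=1 S=0
  ✓ 0x453C8  — 2 lookups
#2 VA=0x320922D (r,kernel):
  [0] read 0x3B idx=25: raw=0x49007 flags P=1 W=1 U=1 S=0
  [1] read 0x49 idx=9: raw=0x4B007 flags P=1 W=1 U=1 S=0
  ✓ 0x4B22D  — 2 lookups

Access #2 fault: NONE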